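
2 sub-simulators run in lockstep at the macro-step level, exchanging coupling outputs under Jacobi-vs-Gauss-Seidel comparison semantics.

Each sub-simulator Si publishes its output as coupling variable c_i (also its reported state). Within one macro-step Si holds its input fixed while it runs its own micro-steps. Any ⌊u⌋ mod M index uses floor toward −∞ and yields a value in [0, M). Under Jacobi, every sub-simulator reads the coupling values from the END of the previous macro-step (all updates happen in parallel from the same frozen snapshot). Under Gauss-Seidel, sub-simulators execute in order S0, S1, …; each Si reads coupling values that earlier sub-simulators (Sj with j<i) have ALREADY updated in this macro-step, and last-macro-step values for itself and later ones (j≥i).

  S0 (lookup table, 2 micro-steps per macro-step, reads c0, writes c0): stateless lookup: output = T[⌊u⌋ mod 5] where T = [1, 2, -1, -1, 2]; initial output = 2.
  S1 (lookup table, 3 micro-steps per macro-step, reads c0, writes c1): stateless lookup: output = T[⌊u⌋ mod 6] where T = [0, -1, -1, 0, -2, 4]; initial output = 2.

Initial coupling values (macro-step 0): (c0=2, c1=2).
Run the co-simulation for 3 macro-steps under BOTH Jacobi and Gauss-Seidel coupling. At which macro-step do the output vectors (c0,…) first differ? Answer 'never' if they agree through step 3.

[Jacobi] macro 1: S0 reads c0=2 → after 2×micro: -1; S1 reads c0=2 → after 3×micro: -1 ⇒ (c0=-1, c1=-1)
[Jacobi] macro 2: S0 reads c0=-1 → after 2×micro: 2; S1 reads c0=-1 → after 3×micro: 4 ⇒ (c0=2, c1=4)
[Jacobi] macro 3: S0 reads c0=2 → after 2×micro: -1; S1 reads c0=2 → after 3×micro: -1 ⇒ (c0=-1, c1=-1)
[Gauss-Seidel] macro 1: S0 reads c0=2 → after 2×micro: -1; S1 reads c0=-1 → after 3×micro: 4 ⇒ (c0=-1, c1=4)
[Gauss-Seidel] macro 2: S0 reads c0=-1 → after 2×micro: 2; S1 reads c0=2 → after 3×micro: -1 ⇒ (c0=2, c1=-1)
[Gauss-Seidel] macro 3: S0 reads c0=2 → after 2×micro: -1; S1 reads c0=-1 → after 3×micro: 4 ⇒ (c0=-1, c1=4)

first divergence at macro-step: 1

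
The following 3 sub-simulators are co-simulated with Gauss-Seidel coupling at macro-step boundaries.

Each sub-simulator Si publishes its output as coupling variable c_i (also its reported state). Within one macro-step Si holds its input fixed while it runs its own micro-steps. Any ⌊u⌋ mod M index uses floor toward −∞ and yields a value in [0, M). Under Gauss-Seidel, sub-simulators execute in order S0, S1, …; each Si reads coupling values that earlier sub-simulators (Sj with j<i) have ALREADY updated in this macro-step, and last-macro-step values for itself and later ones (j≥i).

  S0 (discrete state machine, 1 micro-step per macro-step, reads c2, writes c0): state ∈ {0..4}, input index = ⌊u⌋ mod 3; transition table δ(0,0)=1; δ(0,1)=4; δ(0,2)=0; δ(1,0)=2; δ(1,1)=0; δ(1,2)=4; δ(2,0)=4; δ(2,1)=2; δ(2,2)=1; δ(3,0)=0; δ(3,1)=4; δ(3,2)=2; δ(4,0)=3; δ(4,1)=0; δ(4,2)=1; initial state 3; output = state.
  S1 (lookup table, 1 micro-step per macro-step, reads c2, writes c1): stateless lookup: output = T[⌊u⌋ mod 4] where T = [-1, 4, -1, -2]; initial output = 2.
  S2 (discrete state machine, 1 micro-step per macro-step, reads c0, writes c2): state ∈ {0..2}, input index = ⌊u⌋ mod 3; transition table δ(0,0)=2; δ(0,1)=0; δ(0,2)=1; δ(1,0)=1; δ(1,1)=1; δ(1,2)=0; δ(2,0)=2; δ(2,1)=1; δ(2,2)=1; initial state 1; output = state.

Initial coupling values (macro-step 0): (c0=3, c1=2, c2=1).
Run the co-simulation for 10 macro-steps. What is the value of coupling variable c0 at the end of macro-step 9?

macro 1: S0 reads c2=1 → after 1×micro: 4; S1 reads c2=1 → after 1×micro: 4; S2 reads c0=4 → after 1×micro: 1 ⇒ (c0=4, c1=4, c2=1)
macro 2: S0 reads c2=1 → after 1×micro: 0; S1 reads c2=1 → after 1×micro: 4; S2 reads c0=0 → after 1×micro: 1 ⇒ (c0=0, c1=4, c2=1)
macro 3: S0 reads c2=1 → after 1×micro: 4; S1 reads c2=1 → after 1×micro: 4; S2 reads c0=4 → after 1×micro: 1 ⇒ (c0=4, c1=4, c2=1)
macro 4: S0 reads c2=1 → after 1×micro: 0; S1 reads c2=1 → after 1×micro: 4; S2 reads c0=0 → after 1×micro: 1 ⇒ (c0=0, c1=4, c2=1)
macro 5: S0 reads c2=1 → after 1×micro: 4; S1 reads c2=1 → after 1×micro: 4; S2 reads c0=4 → after 1×micro: 1 ⇒ (c0=4, c1=4, c2=1)
macro 6: S0 reads c2=1 → after 1×micro: 0; S1 reads c2=1 → after 1×micro: 4; S2 reads c0=0 → after 1×micro: 1 ⇒ (c0=0, c1=4, c2=1)
macro 7: S0 reads c2=1 → after 1×micro: 4; S1 reads c2=1 → after 1×micro: 4; S2 reads c0=4 → after 1×micro: 1 ⇒ (c0=4, c1=4, c2=1)
macro 8: S0 reads c2=1 → after 1×micro: 0; S1 reads c2=1 → after 1×micro: 4; S2 reads c0=0 → after 1×micro: 1 ⇒ (c0=0, c1=4, c2=1)
macro 9: S0 reads c2=1 → after 1×micro: 4; S1 reads c2=1 → after 1×micro: 4; S2 reads c0=4 → after 1×micro: 1 ⇒ (c0=4, c1=4, c2=1)
macro 10: S0 reads c2=1 → after 1×micro: 0; S1 reads c2=1 → after 1×micro: 4; S2 reads c0=0 → after 1×micro: 1 ⇒ (c0=0, c1=4, c2=1)

c0 at macro-step 9 = 4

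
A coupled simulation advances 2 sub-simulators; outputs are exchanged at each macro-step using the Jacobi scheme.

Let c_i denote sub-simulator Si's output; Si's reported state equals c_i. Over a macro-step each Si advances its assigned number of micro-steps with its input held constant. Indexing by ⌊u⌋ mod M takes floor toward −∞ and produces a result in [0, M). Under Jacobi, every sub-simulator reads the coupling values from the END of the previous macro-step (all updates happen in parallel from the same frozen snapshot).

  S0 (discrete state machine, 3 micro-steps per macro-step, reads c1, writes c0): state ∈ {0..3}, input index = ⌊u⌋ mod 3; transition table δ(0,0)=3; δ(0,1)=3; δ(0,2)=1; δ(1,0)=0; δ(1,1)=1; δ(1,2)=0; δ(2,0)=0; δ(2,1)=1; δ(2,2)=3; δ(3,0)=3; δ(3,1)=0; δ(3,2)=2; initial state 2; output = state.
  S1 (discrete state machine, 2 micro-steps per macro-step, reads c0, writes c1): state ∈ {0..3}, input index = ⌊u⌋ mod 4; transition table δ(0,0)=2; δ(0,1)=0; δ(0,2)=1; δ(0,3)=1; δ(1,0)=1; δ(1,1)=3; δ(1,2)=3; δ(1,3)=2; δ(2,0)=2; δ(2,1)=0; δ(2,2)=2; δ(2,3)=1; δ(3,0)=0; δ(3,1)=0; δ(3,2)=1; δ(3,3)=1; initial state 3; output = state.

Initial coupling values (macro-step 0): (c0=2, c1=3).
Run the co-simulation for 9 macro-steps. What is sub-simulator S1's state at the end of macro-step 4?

macro 1: S0 reads c1=3 → after 3×micro: 3; S1 reads c0=2 → after 2×micro: 3 ⇒ (c0=3, c1=3)
macro 2: S0 reads c1=3 → after 3×micro: 3; S1 reads c0=3 → after 2×micro: 2 ⇒ (c0=3, c1=2)
macro 3: S0 reads c1=2 → after 3×micro: 2; S1 reads c0=3 → after 2×micro: 2 ⇒ (c0=2, c1=2)
macro 4: S0 reads c1=2 → after 3×micro: 3; S1 reads c0=2 → after 2×micro: 2 ⇒ (c0=3, c1=2)
macro 5: S0 reads c1=2 → after 3×micro: 2; S1 reads c0=3 → after 2×micro: 2 ⇒ (c0=2, c1=2)
macro 6: S0 reads c1=2 → after 3×micro: 3; S1 reads c0=2 → after 2×micro: 2 ⇒ (c0=3, c1=2)
macro 7: S0 reads c1=2 → after 3×micro: 2; S1 reads c0=3 → after 2×micro: 2 ⇒ (c0=2, c1=2)
macro 8: S0 reads c1=2 → after 3×micro: 3; S1 reads c0=2 → after 2×micro: 2 ⇒ (c0=3, c1=2)
macro 9: S0 reads c1=2 → after 3×micro: 2; S1 reads c0=3 → after 2×micro: 2 ⇒ (c0=2, c1=2)

S1 state at macro-step 4 = 2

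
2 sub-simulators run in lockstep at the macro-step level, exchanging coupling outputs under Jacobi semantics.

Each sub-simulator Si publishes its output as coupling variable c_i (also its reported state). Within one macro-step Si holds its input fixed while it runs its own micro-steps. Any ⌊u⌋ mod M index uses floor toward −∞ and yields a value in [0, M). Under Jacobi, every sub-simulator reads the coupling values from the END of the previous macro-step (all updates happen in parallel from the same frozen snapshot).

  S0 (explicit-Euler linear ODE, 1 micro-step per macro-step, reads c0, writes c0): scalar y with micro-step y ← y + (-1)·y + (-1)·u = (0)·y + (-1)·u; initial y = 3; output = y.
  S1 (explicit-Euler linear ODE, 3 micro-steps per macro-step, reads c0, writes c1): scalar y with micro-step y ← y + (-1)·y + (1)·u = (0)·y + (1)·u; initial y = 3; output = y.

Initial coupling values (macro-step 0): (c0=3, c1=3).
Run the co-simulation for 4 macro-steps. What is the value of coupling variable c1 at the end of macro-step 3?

c1 at macro-step 3 = 3

macro 1: S0 reads c0=3 → after 1×micro: -3; S1 reads c0=3 → after 3×micro: 3 ⇒ (c0=-3, c1=3)
macro 2: S0 reads c0=-3 → after 1×micro: 3; S1 reads c0=-3 → after 3×micro: -3 ⇒ (c0=3, c1=-3)
macro 3: S0 reads c0=3 → after 1×micro: -3; S1 reads c0=3 → after 3×micro: 3 ⇒ (c0=-3, c1=3)
macro 4: S0 reads c0=-3 → after 1×micro: 3; S1 reads c0=-3 → after 3×micro: -3 ⇒ (c0=3, c1=-3)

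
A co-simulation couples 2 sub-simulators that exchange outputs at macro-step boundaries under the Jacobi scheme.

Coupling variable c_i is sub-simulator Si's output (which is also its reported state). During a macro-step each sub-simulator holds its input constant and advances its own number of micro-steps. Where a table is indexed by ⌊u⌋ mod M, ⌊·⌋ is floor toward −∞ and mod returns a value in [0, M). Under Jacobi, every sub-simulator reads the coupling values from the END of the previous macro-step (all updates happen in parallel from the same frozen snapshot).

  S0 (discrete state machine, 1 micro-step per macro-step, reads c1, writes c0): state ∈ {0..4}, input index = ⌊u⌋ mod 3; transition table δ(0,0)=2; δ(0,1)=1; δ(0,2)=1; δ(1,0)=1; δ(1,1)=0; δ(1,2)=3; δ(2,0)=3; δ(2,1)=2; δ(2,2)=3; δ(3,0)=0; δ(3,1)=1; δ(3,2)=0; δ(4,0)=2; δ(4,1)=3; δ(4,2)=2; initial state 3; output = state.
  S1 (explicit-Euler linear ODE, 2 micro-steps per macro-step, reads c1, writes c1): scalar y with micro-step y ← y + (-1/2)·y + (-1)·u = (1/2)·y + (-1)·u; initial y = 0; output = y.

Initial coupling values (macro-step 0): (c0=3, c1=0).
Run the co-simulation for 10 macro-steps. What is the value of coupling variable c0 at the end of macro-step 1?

macro 1: S0 reads c1=0 → after 1×micro: 0; S1 reads c1=0 → after 2×micro: 0 ⇒ (c0=0, c1=0)
macro 2: S0 reads c1=0 → after 1×micro: 2; S1 reads c1=0 → after 2×micro: 0 ⇒ (c0=2, c1=0)
macro 3: S0 reads c1=0 → after 1×micro: 3; S1 reads c1=0 → after 2×micro: 0 ⇒ (c0=3, c1=0)
macro 4: S0 reads c1=0 → after 1×micro: 0; S1 reads c1=0 → after 2×micro: 0 ⇒ (c0=0, c1=0)
macro 5: S0 reads c1=0 → after 1×micro: 2; S1 reads c1=0 → after 2×micro: 0 ⇒ (c0=2, c1=0)
macro 6: S0 reads c1=0 → after 1×micro: 3; S1 reads c1=0 → after 2×micro: 0 ⇒ (c0=3, c1=0)
macro 7: S0 reads c1=0 → after 1×micro: 0; S1 reads c1=0 → after 2×micro: 0 ⇒ (c0=0, c1=0)
macro 8: S0 reads c1=0 → after 1×micro: 2; S1 reads c1=0 → after 2×micro: 0 ⇒ (c0=2, c1=0)
macro 9: S0 reads c1=0 → after 1×micro: 3; S1 reads c1=0 → after 2×micro: 0 ⇒ (c0=3, c1=0)
macro 10: S0 reads c1=0 → after 1×micro: 0; S1 reads c1=0 → after 2×micro: 0 ⇒ (c0=0, c1=0)

c0 at macro-step 1 = 0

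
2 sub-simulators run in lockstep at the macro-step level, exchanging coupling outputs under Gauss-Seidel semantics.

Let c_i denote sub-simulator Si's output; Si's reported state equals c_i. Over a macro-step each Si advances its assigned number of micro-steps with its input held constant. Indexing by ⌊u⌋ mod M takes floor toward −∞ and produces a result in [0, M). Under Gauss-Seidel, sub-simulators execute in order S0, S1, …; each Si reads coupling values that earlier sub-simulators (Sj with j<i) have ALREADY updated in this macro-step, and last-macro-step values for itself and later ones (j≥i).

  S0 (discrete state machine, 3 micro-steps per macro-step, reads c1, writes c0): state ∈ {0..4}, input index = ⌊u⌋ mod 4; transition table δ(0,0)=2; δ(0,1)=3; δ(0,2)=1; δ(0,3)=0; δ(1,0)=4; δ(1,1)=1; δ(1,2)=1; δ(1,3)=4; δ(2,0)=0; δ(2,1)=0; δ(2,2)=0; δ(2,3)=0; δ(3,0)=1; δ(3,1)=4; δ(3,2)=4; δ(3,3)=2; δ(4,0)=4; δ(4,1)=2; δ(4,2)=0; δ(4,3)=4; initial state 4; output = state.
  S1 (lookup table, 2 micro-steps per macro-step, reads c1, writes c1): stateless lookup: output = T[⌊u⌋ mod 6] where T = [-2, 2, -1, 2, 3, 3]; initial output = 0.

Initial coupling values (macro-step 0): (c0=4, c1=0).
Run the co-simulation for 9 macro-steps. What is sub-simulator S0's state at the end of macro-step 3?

S0 state at macro-step 3 = 4

macro 1: S0 reads c1=0 → after 3×micro: 4; S1 reads c1=0 → after 2×micro: -2 ⇒ (c0=4, c1=-2)
macro 2: S0 reads c1=-2 → after 3×micro: 1; S1 reads c1=-2 → after 2×micro: 3 ⇒ (c0=1, c1=3)
macro 3: S0 reads c1=3 → after 3×micro: 4; S1 reads c1=3 → after 2×micro: 2 ⇒ (c0=4, c1=2)
macro 4: S0 reads c1=2 → after 3×micro: 1; S1 reads c1=2 → after 2×micro: -1 ⇒ (c0=1, c1=-1)
macro 5: S0 reads c1=-1 → after 3×micro: 4; S1 reads c1=-1 → after 2×micro: 3 ⇒ (c0=4, c1=3)
macro 6: S0 reads c1=3 → after 3×micro: 4; S1 reads c1=3 → after 2×micro: 2 ⇒ (c0=4, c1=2)
macro 7: S0 reads c1=2 → after 3×micro: 1; S1 reads c1=2 → after 2×micro: -1 ⇒ (c0=1, c1=-1)
macro 8: S0 reads c1=-1 → after 3×micro: 4; S1 reads c1=-1 → after 2×micro: 3 ⇒ (c0=4, c1=3)
macro 9: S0 reads c1=3 → after 3×micro: 4; S1 reads c1=3 → after 2×micro: 2 ⇒ (c0=4, c1=2)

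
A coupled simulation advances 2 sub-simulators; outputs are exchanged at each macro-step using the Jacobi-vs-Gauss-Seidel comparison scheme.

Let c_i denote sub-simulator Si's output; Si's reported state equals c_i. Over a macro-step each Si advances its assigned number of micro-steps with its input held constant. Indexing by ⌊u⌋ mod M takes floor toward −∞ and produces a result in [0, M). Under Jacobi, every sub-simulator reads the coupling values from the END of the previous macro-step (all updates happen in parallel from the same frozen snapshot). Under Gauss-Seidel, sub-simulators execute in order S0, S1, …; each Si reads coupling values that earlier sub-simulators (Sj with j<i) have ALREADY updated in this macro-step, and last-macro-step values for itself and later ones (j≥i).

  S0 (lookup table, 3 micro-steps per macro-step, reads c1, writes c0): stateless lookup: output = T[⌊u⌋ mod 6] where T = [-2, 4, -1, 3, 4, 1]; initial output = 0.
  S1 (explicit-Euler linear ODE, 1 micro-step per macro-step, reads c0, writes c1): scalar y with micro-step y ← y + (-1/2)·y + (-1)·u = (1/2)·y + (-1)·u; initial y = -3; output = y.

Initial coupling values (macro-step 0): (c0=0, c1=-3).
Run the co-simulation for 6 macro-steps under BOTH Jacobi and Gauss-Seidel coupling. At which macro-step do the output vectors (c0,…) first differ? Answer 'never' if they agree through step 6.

[Jacobi] macro 1: S0 reads c1=-3 → after 3×micro: 3; S1 reads c0=0 → after 1×micro: -3/2 ⇒ (c0=3, c1=-3/2)
[Jacobi] macro 2: S0 reads c1=-3/2 → after 3×micro: 4; S1 reads c0=3 → after 1×micro: -15/4 ⇒ (c0=4, c1=-15/4)
[Jacobi] macro 3: S0 reads c1=-15/4 → after 3×micro: -1; S1 reads c0=4 → after 1×micro: -47/8 ⇒ (c0=-1, c1=-47/8)
[Jacobi] macro 4: S0 reads c1=-47/8 → after 3×micro: -2; S1 reads c0=-1 → after 1×micro: -31/16 ⇒ (c0=-2, c1=-31/16)
[Jacobi] macro 5: S0 reads c1=-31/16 → after 3×micro: 4; S1 reads c0=-2 → after 1×micro: 33/32 ⇒ (c0=4, c1=33/32)
[Jacobi] macro 6: S0 reads c1=33/32 → after 3×micro: 4; S1 reads c0=4 → after 1×micro: -223/64 ⇒ (c0=4, c1=-223/64)
[Gauss-Seidel] macro 1: S0 reads c1=-3 → after 3×micro: 3; S1 reads c0=3 → after 1×micro: -9/2 ⇒ (c0=3, c1=-9/2)
[Gauss-Seidel] macro 2: S0 reads c1=-9/2 → after 3×micro: 4; S1 reads c0=4 → after 1×micro: -25/4 ⇒ (c0=4, c1=-25/4)
[Gauss-Seidel] macro 3: S0 reads c1=-25/4 → after 3×micro: 1; S1 reads c0=1 → after 1×micro: -33/8 ⇒ (c0=1, c1=-33/8)
[Gauss-Seidel] macro 4: S0 reads c1=-33/8 → after 3×micro: 4; S1 reads c0=4 → after 1×micro: -97/16 ⇒ (c0=4, c1=-97/16)
[Gauss-Seidel] macro 5: S0 reads c1=-97/16 → after 3×micro: 1; S1 reads c0=1 → after 1×micro: -129/32 ⇒ (c0=1, c1=-129/32)
[Gauss-Seidel] macro 6: S0 reads c1=-129/32 → after 3×micro: 4; S1 reads c0=4 → after 1×micro: -385/64 ⇒ (c0=4, c1=-385/64)

first divergence at macro-step: 1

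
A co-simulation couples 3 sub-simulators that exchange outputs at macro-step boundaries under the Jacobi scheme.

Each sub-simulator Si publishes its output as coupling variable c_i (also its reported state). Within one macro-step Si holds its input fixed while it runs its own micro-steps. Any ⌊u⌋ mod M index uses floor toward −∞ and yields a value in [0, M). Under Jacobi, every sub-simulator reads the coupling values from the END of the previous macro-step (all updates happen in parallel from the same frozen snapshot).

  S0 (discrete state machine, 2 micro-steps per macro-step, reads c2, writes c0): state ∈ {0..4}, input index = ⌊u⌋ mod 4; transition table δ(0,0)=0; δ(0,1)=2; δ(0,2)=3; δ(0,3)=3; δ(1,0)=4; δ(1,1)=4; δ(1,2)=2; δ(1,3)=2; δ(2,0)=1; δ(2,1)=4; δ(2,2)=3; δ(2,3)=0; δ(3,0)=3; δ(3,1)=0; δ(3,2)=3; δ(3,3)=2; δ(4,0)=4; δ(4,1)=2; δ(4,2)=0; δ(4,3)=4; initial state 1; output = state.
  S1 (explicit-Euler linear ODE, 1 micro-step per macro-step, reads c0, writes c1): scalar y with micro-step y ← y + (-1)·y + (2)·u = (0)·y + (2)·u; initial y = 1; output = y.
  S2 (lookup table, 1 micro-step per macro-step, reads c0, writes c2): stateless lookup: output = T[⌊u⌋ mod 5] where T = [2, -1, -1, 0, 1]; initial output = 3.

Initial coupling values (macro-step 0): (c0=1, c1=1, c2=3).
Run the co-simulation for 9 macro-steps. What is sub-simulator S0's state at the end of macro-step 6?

S0 state at macro-step 6 = 3

macro 1: S0 reads c2=3 → after 2×micro: 0; S1 reads c0=1 → after 1×micro: 2; S2 reads c0=1 → after 1×micro: -1 ⇒ (c0=0, c1=2, c2=-1)
macro 2: S0 reads c2=-1 → after 2×micro: 2; S1 reads c0=0 → after 1×micro: 0; S2 reads c0=0 → after 1×micro: 2 ⇒ (c0=2, c1=0, c2=2)
macro 3: S0 reads c2=2 → after 2×micro: 3; S1 reads c0=2 → after 1×micro: 4; S2 reads c0=2 → after 1×micro: -1 ⇒ (c0=3, c1=4, c2=-1)
macro 4: S0 reads c2=-1 → after 2×micro: 0; S1 reads c0=3 → after 1×micro: 6; S2 reads c0=3 → after 1×micro: 0 ⇒ (c0=0, c1=6, c2=0)
macro 5: S0 reads c2=0 → after 2×micro: 0; S1 reads c0=0 → after 1×micro: 0; S2 reads c0=0 → after 1×micro: 2 ⇒ (c0=0, c1=0, c2=2)
macro 6: S0 reads c2=2 → after 2×micro: 3; S1 reads c0=0 → after 1×micro: 0; S2 reads c0=0 → after 1×micro: 2 ⇒ (c0=3, c1=0, c2=2)
macro 7: S0 reads c2=2 → after 2×micro: 3; S1 reads c0=3 → after 1×micro: 6; S2 reads c0=3 → after 1×micro: 0 ⇒ (c0=3, c1=6, c2=0)
macro 8: S0 reads c2=0 → after 2×micro: 3; S1 reads c0=3 → after 1×micro: 6; S2 reads c0=3 → after 1×micro: 0 ⇒ (c0=3, c1=6, c2=0)
macro 9: S0 reads c2=0 → after 2×micro: 3; S1 reads c0=3 → after 1×micro: 6; S2 reads c0=3 → after 1×micro: 0 ⇒ (c0=3, c1=6, c2=0)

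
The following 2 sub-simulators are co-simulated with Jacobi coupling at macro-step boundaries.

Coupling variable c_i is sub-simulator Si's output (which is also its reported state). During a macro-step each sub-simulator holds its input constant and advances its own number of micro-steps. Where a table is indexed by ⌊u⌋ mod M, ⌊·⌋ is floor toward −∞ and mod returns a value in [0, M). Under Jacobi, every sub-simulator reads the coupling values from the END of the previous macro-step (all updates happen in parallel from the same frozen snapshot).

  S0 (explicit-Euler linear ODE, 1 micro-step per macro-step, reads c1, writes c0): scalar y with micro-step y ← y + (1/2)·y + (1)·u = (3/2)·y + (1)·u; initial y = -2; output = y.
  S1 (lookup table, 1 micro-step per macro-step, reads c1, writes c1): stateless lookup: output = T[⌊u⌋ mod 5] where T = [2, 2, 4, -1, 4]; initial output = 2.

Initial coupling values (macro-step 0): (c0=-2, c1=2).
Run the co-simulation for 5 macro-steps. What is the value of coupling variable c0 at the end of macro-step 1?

macro 1: S0 reads c1=2 → after 1×micro: -1; S1 reads c1=2 → after 1×micro: 4 ⇒ (c0=-1, c1=4)
macro 2: S0 reads c1=4 → after 1×micro: 5/2; S1 reads c1=4 → after 1×micro: 4 ⇒ (c0=5/2, c1=4)
macro 3: S0 reads c1=4 → after 1×micro: 31/4; S1 reads c1=4 → after 1×micro: 4 ⇒ (c0=31/4, c1=4)
macro 4: S0 reads c1=4 → after 1×micro: 125/8; S1 reads c1=4 → after 1×micro: 4 ⇒ (c0=125/8, c1=4)
macro 5: S0 reads c1=4 → after 1×micro: 439/16; S1 reads c1=4 → after 1×micro: 4 ⇒ (c0=439/16, c1=4)

c0 at macro-step 1 = -1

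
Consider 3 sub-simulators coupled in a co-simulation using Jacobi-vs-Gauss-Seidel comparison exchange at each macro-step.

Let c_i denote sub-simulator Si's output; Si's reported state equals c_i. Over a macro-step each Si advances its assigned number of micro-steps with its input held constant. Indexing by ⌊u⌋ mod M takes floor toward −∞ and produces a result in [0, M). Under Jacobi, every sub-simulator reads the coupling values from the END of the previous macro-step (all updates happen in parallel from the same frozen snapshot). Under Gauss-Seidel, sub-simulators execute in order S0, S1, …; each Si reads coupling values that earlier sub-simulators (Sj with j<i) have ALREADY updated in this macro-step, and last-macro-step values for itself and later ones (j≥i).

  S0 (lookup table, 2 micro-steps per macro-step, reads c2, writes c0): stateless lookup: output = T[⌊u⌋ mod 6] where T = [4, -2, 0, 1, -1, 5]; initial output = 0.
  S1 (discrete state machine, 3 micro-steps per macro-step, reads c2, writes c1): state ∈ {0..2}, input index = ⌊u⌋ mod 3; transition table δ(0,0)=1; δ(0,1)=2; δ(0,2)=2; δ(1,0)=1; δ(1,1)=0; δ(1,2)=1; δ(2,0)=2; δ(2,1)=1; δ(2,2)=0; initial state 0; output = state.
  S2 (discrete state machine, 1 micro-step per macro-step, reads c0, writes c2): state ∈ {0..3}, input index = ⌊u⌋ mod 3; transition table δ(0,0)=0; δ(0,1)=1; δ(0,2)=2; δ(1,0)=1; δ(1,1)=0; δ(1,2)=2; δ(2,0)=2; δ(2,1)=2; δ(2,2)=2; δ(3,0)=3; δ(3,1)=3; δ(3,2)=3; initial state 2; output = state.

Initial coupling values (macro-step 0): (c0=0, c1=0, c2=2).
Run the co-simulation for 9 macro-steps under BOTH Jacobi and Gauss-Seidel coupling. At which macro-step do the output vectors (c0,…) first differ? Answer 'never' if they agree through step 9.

first divergence at macro-step: never

[Jacobi] macro 1: S0 reads c2=2 → after 2×micro: 0; S1 reads c2=2 → after 3×micro: 2; S2 reads c0=0 → after 1×micro: 2 ⇒ (c0=0, c1=2, c2=2)
[Jacobi] macro 2: S0 reads c2=2 → after 2×micro: 0; S1 reads c2=2 → after 3×micro: 0; S2 reads c0=0 → after 1×micro: 2 ⇒ (c0=0, c1=0, c2=2)
[Jacobi] macro 3: S0 reads c2=2 → after 2×micro: 0; S1 reads c2=2 → after 3×micro: 2; S2 reads c0=0 → after 1×micro: 2 ⇒ (c0=0, c1=2, c2=2)
[Jacobi] macro 4: S0 reads c2=2 → after 2×micro: 0; S1 reads c2=2 → after 3×micro: 0; S2 reads c0=0 → after 1×micro: 2 ⇒ (c0=0, c1=0, c2=2)
[Jacobi] macro 5: S0 reads c2=2 → after 2×micro: 0; S1 reads c2=2 → after 3×micro: 2; S2 reads c0=0 → after 1×micro: 2 ⇒ (c0=0, c1=2, c2=2)
[Jacobi] macro 6: S0 reads c2=2 → after 2×micro: 0; S1 reads c2=2 → after 3×micro: 0; S2 reads c0=0 → after 1×micro: 2 ⇒ (c0=0, c1=0, c2=2)
[Jacobi] macro 7: S0 reads c2=2 → after 2×micro: 0; S1 reads c2=2 → after 3×micro: 2; S2 reads c0=0 → after 1×micro: 2 ⇒ (c0=0, c1=2, c2=2)
[Jacobi] macro 8: S0 reads c2=2 → after 2×micro: 0; S1 reads c2=2 → after 3×micro: 0; S2 reads c0=0 → after 1×micro: 2 ⇒ (c0=0, c1=0, c2=2)
[Jacobi] macro 9: S0 reads c2=2 → after 2×micro: 0; S1 reads c2=2 → after 3×micro: 2; S2 reads c0=0 → after 1×micro: 2 ⇒ (c0=0, c1=2, c2=2)
[Gauss-Seidel] macro 1: S0 reads c2=2 → after 2×micro: 0; S1 reads c2=2 → after 3×micro: 2; S2 reads c0=0 → after 1×micro: 2 ⇒ (c0=0, c1=2, c2=2)
[Gauss-Seidel] macro 2: S0 reads c2=2 → after 2×micro: 0; S1 reads c2=2 → after 3×micro: 0; S2 reads c0=0 → after 1×micro: 2 ⇒ (c0=0, c1=0, c2=2)
[Gauss-Seidel] macro 3: S0 reads c2=2 → after 2×micro: 0; S1 reads c2=2 → after 3×micro: 2; S2 reads c0=0 → after 1×micro: 2 ⇒ (c0=0, c1=2, c2=2)
[Gauss-Seidel] macro 4: S0 reads c2=2 → after 2×micro: 0; S1 reads c2=2 → after 3×micro: 0; S2 reads c0=0 → after 1×micro: 2 ⇒ (c0=0, c1=0, c2=2)
[Gauss-Seidel] macro 5: S0 reads c2=2 → after 2×micro: 0; S1 reads c2=2 → after 3×micro: 2; S2 reads c0=0 → after 1×micro: 2 ⇒ (c0=0, c1=2, c2=2)
[Gauss-Seidel] macro 6: S0 reads c2=2 → after 2×micro: 0; S1 reads c2=2 → after 3×micro: 0; S2 reads c0=0 → after 1×micro: 2 ⇒ (c0=0, c1=0, c2=2)
[Gauss-Seidel] macro 7: S0 reads c2=2 → after 2×micro: 0; S1 reads c2=2 → after 3×micro: 2; S2 reads c0=0 → after 1×micro: 2 ⇒ (c0=0, c1=2, c2=2)
[Gauss-Seidel] macro 8: S0 reads c2=2 → after 2×micro: 0; S1 reads c2=2 → after 3×micro: 0; S2 reads c0=0 → after 1×micro: 2 ⇒ (c0=0, c1=0, c2=2)
[Gauss-Seidel] macro 9: S0 reads c2=2 → after 2×micro: 0; S1 reads c2=2 → after 3×micro: 2; S2 reads c0=0 → after 1×micro: 2 ⇒ (c0=0, c1=2, c2=2)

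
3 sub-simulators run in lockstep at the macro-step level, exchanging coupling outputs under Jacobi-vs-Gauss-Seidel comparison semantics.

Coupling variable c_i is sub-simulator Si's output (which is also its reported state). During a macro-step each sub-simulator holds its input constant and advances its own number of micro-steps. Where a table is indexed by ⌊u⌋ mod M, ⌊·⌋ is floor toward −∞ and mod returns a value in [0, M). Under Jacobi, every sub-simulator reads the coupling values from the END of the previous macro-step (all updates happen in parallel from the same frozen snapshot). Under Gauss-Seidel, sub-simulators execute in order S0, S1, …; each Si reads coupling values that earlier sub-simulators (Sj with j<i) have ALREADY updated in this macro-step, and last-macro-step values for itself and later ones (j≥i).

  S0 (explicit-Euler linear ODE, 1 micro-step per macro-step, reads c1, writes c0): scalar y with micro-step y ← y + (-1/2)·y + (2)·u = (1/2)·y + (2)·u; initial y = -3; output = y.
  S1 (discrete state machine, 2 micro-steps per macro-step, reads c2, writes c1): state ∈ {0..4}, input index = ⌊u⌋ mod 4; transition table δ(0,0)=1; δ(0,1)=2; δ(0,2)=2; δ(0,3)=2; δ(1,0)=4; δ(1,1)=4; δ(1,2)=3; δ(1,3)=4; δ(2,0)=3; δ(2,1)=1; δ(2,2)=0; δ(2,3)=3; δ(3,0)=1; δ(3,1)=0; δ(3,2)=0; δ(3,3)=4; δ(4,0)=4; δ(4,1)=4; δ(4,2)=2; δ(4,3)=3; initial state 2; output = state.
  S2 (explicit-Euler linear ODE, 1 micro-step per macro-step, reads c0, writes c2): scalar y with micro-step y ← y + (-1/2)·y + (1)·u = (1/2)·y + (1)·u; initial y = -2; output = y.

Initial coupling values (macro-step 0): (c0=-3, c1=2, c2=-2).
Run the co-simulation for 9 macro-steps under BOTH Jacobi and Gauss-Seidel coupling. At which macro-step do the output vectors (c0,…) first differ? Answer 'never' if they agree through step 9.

first divergence at macro-step: 1

[Jacobi] macro 1: S0 reads c1=2 → after 1×micro: 5/2; S1 reads c2=-2 → after 2×micro: 2; S2 reads c0=-3 → after 1×micro: -4 ⇒ (c0=5/2, c1=2, c2=-4)
[Jacobi] macro 2: S0 reads c1=2 → after 1×micro: 21/4; S1 reads c2=-4 → after 2×micro: 1; S2 reads c0=5/2 → after 1×micro: 1/2 ⇒ (c0=21/4, c1=1, c2=1/2)
[Jacobi] macro 3: S0 reads c1=1 → after 1×micro: 37/8; S1 reads c2=1/2 → after 2×micro: 4; S2 reads c0=21/4 → after 1×micro: 11/2 ⇒ (c0=37/8, c1=4, c2=11/2)
[Jacobi] macro 4: S0 reads c1=4 → after 1×micro: 165/16; S1 reads c2=11/2 → after 2×micro: 4; S2 reads c0=37/8 → after 1×micro: 59/8 ⇒ (c0=165/16, c1=4, c2=59/8)
[Jacobi] macro 5: S0 reads c1=4 → after 1×micro: 421/32; S1 reads c2=59/8 → after 2×micro: 4; S2 reads c0=165/16 → after 1×micro: 14 ⇒ (c0=421/32, c1=4, c2=14)
[Jacobi] macro 6: S0 reads c1=4 → after 1×micro: 933/64; S1 reads c2=14 → after 2×micro: 0; S2 reads c0=421/32 → after 1×micro: 645/32 ⇒ (c0=933/64, c1=0, c2=645/32)
[Jacobi] macro 7: S0 reads c1=0 → after 1×micro: 933/128; S1 reads c2=645/32 → after 2×micro: 4; S2 reads c0=933/64 → after 1×micro: 789/32 ⇒ (c0=933/128, c1=4, c2=789/32)
[Jacobi] macro 8: S0 reads c1=4 → after 1×micro: 2981/256; S1 reads c2=789/32 → after 2×micro: 4; S2 reads c0=933/128 → after 1×micro: 2511/128 ⇒ (c0=2981/256, c1=4, c2=2511/128)
[Jacobi] macro 9: S0 reads c1=4 → after 1×micro: 7077/512; S1 reads c2=2511/128 → after 2×micro: 4; S2 reads c0=2981/256 → after 1×micro: 1373/64 ⇒ (c0=7077/512, c1=4, c2=1373/64)
[Gauss-Seidel] macro 1: S0 reads c1=2 → after 1×micro: 5/2; S1 reads c2=-2 → after 2×micro: 2; S2 reads c0=5/2 → after 1×micro: 3/2 ⇒ (c0=5/2, c1=2, c2=3/2)
[Gauss-Seidel] macro 2: S0 reads c1=2 → after 1×micro: 21/4; S1 reads c2=3/2 → after 2×micro: 4; S2 reads c0=21/4 → after 1×micro: 6 ⇒ (c0=21/4, c1=4, c2=6)
[Gauss-Seidel] macro 3: S0 reads c1=4 → after 1×micro: 85/8; S1 reads c2=6 → after 2×micro: 0; S2 reads c0=85/8 → after 1×micro: 109/8 ⇒ (c0=85/8, c1=0, c2=109/8)
[Gauss-Seidel] macro 4: S0 reads c1=0 → after 1×micro: 85/16; S1 reads c2=109/8 → after 2×micro: 1; S2 reads c0=85/16 → after 1×micro: 97/8 ⇒ (c0=85/16, c1=1, c2=97/8)
[Gauss-Seidel] macro 5: S0 reads c1=1 → after 1×micro: 149/32; S1 reads c2=97/8 → after 2×micro: 4; S2 reads c0=149/32 → after 1×micro: 343/32 ⇒ (c0=149/32, c1=4, c2=343/32)
[Gauss-Seidel] macro 6: S0 reads c1=4 → after 1×micro: 661/64; S1 reads c2=343/32 → after 2×micro: 0; S2 reads c0=661/64 → after 1×micro: 251/16 ⇒ (c0=661/64, c1=0, c2=251/16)
[Gauss-Seidel] macro 7: S0 reads c1=0 → after 1×micro: 661/128; S1 reads c2=251/16 → after 2×micro: 3; S2 reads c0=661/128 → after 1×micro: 1665/128 ⇒ (c0=661/128, c1=3, c2=1665/128)
[Gauss-Seidel] macro 8: S0 reads c1=3 → after 1×micro: 2197/256; S1 reads c2=1665/128 → after 2×micro: 2; S2 reads c0=2197/256 → after 1×micro: 1931/128 ⇒ (c0=2197/256, c1=2, c2=1931/128)
[Gauss-Seidel] macro 9: S0 reads c1=2 → after 1×micro: 4245/512; S1 reads c2=1931/128 → after 2×micro: 4; S2 reads c0=4245/512 → after 1×micro: 8107/512 ⇒ (c0=4245/512, c1=4, c2=8107/512)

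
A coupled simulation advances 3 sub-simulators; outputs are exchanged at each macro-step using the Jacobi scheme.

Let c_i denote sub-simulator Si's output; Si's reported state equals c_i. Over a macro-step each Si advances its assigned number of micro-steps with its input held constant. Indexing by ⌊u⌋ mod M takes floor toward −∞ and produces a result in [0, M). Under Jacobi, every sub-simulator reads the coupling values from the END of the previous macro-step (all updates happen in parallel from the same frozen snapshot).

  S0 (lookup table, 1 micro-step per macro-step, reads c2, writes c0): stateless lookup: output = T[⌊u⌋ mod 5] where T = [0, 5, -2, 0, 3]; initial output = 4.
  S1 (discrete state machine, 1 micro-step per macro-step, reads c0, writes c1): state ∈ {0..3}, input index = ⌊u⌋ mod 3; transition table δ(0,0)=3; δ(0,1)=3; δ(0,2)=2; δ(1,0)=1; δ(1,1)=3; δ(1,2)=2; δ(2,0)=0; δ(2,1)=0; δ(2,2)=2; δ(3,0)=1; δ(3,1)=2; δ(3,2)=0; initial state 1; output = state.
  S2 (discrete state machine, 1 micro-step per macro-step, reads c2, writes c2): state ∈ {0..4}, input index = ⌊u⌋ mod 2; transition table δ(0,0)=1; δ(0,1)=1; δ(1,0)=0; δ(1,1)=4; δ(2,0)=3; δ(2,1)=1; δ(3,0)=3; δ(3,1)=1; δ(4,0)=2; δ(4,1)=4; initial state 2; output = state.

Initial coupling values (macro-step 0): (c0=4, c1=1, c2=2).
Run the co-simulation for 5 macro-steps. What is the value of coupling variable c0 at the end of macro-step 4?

macro 1: S0 reads c2=2 → after 1×micro: -2; S1 reads c0=4 → after 1×micro: 3; S2 reads c2=2 → after 1×micro: 3 ⇒ (c0=-2, c1=3, c2=3)
macro 2: S0 reads c2=3 → after 1×micro: 0; S1 reads c0=-2 → after 1×micro: 2; S2 reads c2=3 → after 1×micro: 1 ⇒ (c0=0, c1=2, c2=1)
macro 3: S0 reads c2=1 → after 1×micro: 5; S1 reads c0=0 → after 1×micro: 0; S2 reads c2=1 → after 1×micro: 4 ⇒ (c0=5, c1=0, c2=4)
macro 4: S0 reads c2=4 → after 1×micro: 3; S1 reads c0=5 → after 1×micro: 2; S2 reads c2=4 → after 1×micro: 2 ⇒ (c0=3, c1=2, c2=2)
macro 5: S0 reads c2=2 → after 1×micro: -2; S1 reads c0=3 → after 1×micro: 0; S2 reads c2=2 → after 1×micro: 3 ⇒ (c0=-2, c1=0, c2=3)

c0 at macro-step 4 = 3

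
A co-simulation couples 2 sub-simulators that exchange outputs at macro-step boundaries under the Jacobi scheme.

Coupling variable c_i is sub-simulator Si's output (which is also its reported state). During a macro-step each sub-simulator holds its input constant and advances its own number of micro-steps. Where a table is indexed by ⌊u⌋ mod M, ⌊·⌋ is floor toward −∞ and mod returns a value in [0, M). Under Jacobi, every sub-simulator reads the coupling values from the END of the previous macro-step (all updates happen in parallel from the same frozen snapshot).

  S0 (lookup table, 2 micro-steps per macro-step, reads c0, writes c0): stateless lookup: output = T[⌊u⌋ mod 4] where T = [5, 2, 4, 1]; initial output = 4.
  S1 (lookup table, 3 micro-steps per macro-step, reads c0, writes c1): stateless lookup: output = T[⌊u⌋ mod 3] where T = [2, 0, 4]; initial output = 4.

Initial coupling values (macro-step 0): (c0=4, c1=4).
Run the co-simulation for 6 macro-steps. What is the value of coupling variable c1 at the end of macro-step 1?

macro 1: S0 reads c0=4 → after 2×micro: 5; S1 reads c0=4 → after 3×micro: 0 ⇒ (c0=5, c1=0)
macro 2: S0 reads c0=5 → after 2×micro: 2; S1 reads c0=5 → after 3×micro: 4 ⇒ (c0=2, c1=4)
macro 3: S0 reads c0=2 → after 2×micro: 4; S1 reads c0=2 → after 3×micro: 4 ⇒ (c0=4, c1=4)
macro 4: S0 reads c0=4 → after 2×micro: 5; S1 reads c0=4 → after 3×micro: 0 ⇒ (c0=5, c1=0)
macro 5: S0 reads c0=5 → after 2×micro: 2; S1 reads c0=5 → after 3×micro: 4 ⇒ (c0=2, c1=4)
macro 6: S0 reads c0=2 → after 2×micro: 4; S1 reads c0=2 → after 3×micro: 4 ⇒ (c0=4, c1=4)

c1 at macro-step 1 = 0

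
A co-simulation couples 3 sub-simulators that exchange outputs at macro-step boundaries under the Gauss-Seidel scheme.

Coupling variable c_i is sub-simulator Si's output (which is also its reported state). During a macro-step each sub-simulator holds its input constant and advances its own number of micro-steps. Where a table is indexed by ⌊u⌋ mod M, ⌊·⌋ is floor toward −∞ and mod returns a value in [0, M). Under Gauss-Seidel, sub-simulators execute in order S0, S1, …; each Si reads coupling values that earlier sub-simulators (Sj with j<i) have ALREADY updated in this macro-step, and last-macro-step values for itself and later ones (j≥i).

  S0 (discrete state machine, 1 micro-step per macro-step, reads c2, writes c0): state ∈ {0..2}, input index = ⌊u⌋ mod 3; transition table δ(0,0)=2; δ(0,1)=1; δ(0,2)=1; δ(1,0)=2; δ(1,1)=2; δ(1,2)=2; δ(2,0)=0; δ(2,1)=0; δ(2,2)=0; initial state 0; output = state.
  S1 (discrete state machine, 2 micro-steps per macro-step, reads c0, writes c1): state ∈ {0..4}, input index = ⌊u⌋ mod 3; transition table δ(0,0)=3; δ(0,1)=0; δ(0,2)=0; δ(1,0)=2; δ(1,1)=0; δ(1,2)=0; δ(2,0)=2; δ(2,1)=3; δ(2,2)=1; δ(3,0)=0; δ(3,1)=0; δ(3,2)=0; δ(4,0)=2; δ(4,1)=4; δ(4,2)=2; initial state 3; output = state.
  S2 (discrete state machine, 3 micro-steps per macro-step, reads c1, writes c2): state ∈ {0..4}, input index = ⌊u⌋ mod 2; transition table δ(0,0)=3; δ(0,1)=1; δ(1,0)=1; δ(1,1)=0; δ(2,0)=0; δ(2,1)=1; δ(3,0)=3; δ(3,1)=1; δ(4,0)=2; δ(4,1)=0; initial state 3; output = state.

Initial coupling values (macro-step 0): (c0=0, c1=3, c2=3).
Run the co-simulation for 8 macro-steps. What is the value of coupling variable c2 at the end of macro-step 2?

macro 1: S0 reads c2=3 → after 1×micro: 2; S1 reads c0=2 → after 2×micro: 0; S2 reads c1=0 → after 3×micro: 3 ⇒ (c0=2, c1=0, c2=3)
macro 2: S0 reads c2=3 → after 1×micro: 0; S1 reads c0=0 → after 2×micro: 0; S2 reads c1=0 → after 3×micro: 3 ⇒ (c0=0, c1=0, c2=3)
macro 3: S0 reads c2=3 → after 1×micro: 2; S1 reads c0=2 → after 2×micro: 0; S2 reads c1=0 → after 3×micro: 3 ⇒ (c0=2, c1=0, c2=3)
macro 4: S0 reads c2=3 → after 1×micro: 0; S1 reads c0=0 → after 2×micro: 0; S2 reads c1=0 → after 3×micro: 3 ⇒ (c0=0, c1=0, c2=3)
macro 5: S0 reads c2=3 → after 1×micro: 2; S1 reads c0=2 → after 2×micro: 0; S2 reads c1=0 → after 3×micro: 3 ⇒ (c0=2, c1=0, c2=3)
macro 6: S0 reads c2=3 → after 1×micro: 0; S1 reads c0=0 → after 2×micro: 0; S2 reads c1=0 → after 3×micro: 3 ⇒ (c0=0, c1=0, c2=3)
macro 7: S0 reads c2=3 → after 1×micro: 2; S1 reads c0=2 → after 2×micro: 0; S2 reads c1=0 → after 3×micro: 3 ⇒ (c0=2, c1=0, c2=3)
macro 8: S0 reads c2=3 → after 1×micro: 0; S1 reads c0=0 → after 2×micro: 0; S2 reads c1=0 → after 3×micro: 3 ⇒ (c0=0, c1=0, c2=3)

c2 at macro-step 2 = 3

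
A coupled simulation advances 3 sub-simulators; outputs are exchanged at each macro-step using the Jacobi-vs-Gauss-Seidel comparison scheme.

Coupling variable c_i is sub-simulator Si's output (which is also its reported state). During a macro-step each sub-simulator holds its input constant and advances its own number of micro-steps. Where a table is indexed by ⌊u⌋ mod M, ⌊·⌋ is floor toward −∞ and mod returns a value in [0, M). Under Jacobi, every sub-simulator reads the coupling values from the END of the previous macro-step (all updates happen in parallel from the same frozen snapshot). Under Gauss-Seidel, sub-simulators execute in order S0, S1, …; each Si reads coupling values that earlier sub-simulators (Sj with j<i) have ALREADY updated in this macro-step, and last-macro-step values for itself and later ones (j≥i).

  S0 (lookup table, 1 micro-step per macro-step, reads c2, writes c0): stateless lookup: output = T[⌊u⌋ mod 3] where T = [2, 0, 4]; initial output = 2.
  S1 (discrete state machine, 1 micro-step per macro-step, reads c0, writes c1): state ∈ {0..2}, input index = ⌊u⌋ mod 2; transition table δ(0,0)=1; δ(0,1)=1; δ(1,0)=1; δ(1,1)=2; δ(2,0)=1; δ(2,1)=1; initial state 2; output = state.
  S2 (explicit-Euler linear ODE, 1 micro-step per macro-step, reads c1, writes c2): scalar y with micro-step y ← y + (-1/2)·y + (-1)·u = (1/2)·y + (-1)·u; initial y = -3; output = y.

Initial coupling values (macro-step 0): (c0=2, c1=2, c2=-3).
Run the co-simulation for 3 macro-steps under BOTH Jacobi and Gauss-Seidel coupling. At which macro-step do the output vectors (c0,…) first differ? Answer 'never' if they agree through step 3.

first divergence at macro-step: 1

[Jacobi] macro 1: S0 reads c2=-3 → after 1×micro: 2; S1 reads c0=2 → after 1×micro: 1; S2 reads c1=2 → after 1×micro: -7/2 ⇒ (c0=2, c1=1, c2=-7/2)
[Jacobi] macro 2: S0 reads c2=-7/2 → after 1×micro: 4; S1 reads c0=2 → after 1×micro: 1; S2 reads c1=1 → after 1×micro: -11/4 ⇒ (c0=4, c1=1, c2=-11/4)
[Jacobi] macro 3: S0 reads c2=-11/4 → after 1×micro: 2; S1 reads c0=4 → after 1×micro: 1; S2 reads c1=1 → after 1×micro: -19/8 ⇒ (c0=2, c1=1, c2=-19/8)
[Gauss-Seidel] macro 1: S0 reads c2=-3 → after 1×micro: 2; S1 reads c0=2 → after 1×micro: 1; S2 reads c1=1 → after 1×micro: -5/2 ⇒ (c0=2, c1=1, c2=-5/2)
[Gauss-Seidel] macro 2: S0 reads c2=-5/2 → after 1×micro: 2; S1 reads c0=2 → after 1×micro: 1; S2 reads c1=1 → after 1×micro: -9/4 ⇒ (c0=2, c1=1, c2=-9/4)
[Gauss-Seidel] macro 3: S0 reads c2=-9/4 → after 1×micro: 2; S1 reads c0=2 → after 1×micro: 1; S2 reads c1=1 → after 1×micro: -17/8 ⇒ (c0=2, c1=1, c2=-17/8)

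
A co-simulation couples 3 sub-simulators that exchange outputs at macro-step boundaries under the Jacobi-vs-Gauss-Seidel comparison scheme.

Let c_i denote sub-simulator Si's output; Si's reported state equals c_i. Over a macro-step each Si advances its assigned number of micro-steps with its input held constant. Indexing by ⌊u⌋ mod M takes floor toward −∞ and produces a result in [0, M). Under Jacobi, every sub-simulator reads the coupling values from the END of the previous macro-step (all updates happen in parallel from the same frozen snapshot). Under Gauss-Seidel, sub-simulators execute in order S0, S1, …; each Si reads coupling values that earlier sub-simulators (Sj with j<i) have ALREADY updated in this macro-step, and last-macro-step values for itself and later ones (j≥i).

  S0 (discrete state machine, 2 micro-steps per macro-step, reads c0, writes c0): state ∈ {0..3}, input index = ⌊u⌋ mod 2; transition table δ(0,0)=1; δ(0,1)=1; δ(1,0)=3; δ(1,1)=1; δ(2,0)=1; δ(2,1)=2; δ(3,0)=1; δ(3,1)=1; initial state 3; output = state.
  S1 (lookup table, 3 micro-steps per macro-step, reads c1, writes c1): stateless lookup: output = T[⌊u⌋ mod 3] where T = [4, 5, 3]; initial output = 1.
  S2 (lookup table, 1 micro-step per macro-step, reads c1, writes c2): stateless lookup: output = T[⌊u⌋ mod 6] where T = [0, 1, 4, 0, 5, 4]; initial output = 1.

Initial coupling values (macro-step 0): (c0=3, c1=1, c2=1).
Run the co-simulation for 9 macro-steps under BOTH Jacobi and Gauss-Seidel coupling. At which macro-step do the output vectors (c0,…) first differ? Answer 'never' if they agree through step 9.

[Jacobi] macro 1: S0 reads c0=3 → after 2×micro: 1; S1 reads c1=1 → after 3×micro: 5; S2 reads c1=1 → after 1×micro: 1 ⇒ (c0=1, c1=5, c2=1)
[Jacobi] macro 2: S0 reads c0=1 → after 2×micro: 1; S1 reads c1=5 → after 3×micro: 3; S2 reads c1=5 → after 1×micro: 4 ⇒ (c0=1, c1=3, c2=4)
[Jacobi] macro 3: S0 reads c0=1 → after 2×micro: 1; S1 reads c1=3 → after 3×micro: 4; S2 reads c1=3 → after 1×micro: 0 ⇒ (c0=1, c1=4, c2=0)
[Jacobi] macro 4: S0 reads c0=1 → after 2×micro: 1; S1 reads c1=4 → after 3×micro: 5; S2 reads c1=4 → after 1×micro: 5 ⇒ (c0=1, c1=5, c2=5)
[Jacobi] macro 5: S0 reads c0=1 → after 2×micro: 1; S1 reads c1=5 → after 3×micro: 3; S2 reads c1=5 → after 1×micro: 4 ⇒ (c0=1, c1=3, c2=4)
[Jacobi] macro 6: S0 reads c0=1 → after 2×micro: 1; S1 reads c1=3 → after 3×micro: 4; S2 reads c1=3 → after 1×micro: 0 ⇒ (c0=1, c1=4, c2=0)
[Jacobi] macro 7: S0 reads c0=1 → after 2×micro: 1; S1 reads c1=4 → after 3×micro: 5; S2 reads c1=4 → after 1×micro: 5 ⇒ (c0=1, c1=5, c2=5)
[Jacobi] macro 8: S0 reads c0=1 → after 2×micro: 1; S1 reads c1=5 → after 3×micro: 3; S2 reads c1=5 → after 1×micro: 4 ⇒ (c0=1, c1=3, c2=4)
[Jacobi] macro 9: S0 reads c0=1 → after 2×micro: 1; S1 reads c1=3 → after 3×micro: 4; S2 reads c1=3 → after 1×micro: 0 ⇒ (c0=1, c1=4, c2=0)
[Gauss-Seidel] macro 1: S0 reads c0=3 → after 2×micro: 1; S1 reads c1=1 → after 3×micro: 5; S2 reads c1=5 → after 1×micro: 4 ⇒ (c0=1, c1=5, c2=4)
[Gauss-Seidel] macro 2: S0 reads c0=1 → after 2×micro: 1; S1 reads c1=5 → after 3×micro: 3; S2 reads c1=3 → after 1×micro: 0 ⇒ (c0=1, c1=3, c2=0)
[Gauss-Seidel] macro 3: S0 reads c0=1 → after 2×micro: 1; S1 reads c1=3 → after 3×micro: 4; S2 reads c1=4 → after 1×micro: 5 ⇒ (c0=1, c1=4, c2=5)
[Gauss-Seidel] macro 4: S0 reads c0=1 → after 2×micro: 1; S1 reads c1=4 → after 3×micro: 5; S2 reads c1=5 → after 1×micro: 4 ⇒ (c0=1, c1=5, c2=4)
[Gauss-Seidel] macro 5: S0 reads c0=1 → after 2×micro: 1; S1 reads c1=5 → after 3×micro: 3; S2 reads c1=3 → after 1×micro: 0 ⇒ (c0=1, c1=3, c2=0)
[Gauss-Seidel] macro 6: S0 reads c0=1 → after 2×micro: 1; S1 reads c1=3 → after 3×micro: 4; S2 reads c1=4 → after 1×micro: 5 ⇒ (c0=1, c1=4, c2=5)
[Gauss-Seidel] macro 7: S0 reads c0=1 → after 2×micro: 1; S1 reads c1=4 → after 3×micro: 5; S2 reads c1=5 → after 1×micro: 4 ⇒ (c0=1, c1=5, c2=4)
[Gauss-Seidel] macro 8: S0 reads c0=1 → after 2×micro: 1; S1 reads c1=5 → after 3×micro: 3; S2 reads c1=3 → after 1×micro: 0 ⇒ (c0=1, c1=3, c2=0)
[Gauss-Seidel] macro 9: S0 reads c0=1 → after 2×micro: 1; S1 reads c1=3 → after 3×micro: 4; S2 reads c1=4 → after 1×micro: 5 ⇒ (c0=1, c1=4, c2=5)

first divergence at macro-step: 1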